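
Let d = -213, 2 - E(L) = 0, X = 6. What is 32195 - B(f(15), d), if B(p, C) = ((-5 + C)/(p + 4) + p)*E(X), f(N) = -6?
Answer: 31989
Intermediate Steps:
E(L) = 2 (E(L) = 2 - 1*0 = 2 + 0 = 2)
B(p, C) = 2*p + 2*(-5 + C)/(4 + p) (B(p, C) = ((-5 + C)/(p + 4) + p)*2 = ((-5 + C)/(4 + p) + p)*2 = (p + (-5 + C)/(4 + p))*2 = 2*p + 2*(-5 + C)/(4 + p))
32195 - B(f(15), d) = 32195 - 2*(-5 - 213 + (-6)**2 + 4*(-6))/(4 - 6) = 32195 - 2*(-5 - 213 + 36 - 24)/(-2) = 32195 - 2*(-1)*(-206)/2 = 32195 - 1*206 = 32195 - 206 = 31989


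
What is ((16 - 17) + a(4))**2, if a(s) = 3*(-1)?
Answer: 16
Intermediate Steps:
a(s) = -3
((16 - 17) + a(4))**2 = ((16 - 17) - 3)**2 = (-1 - 3)**2 = (-4)**2 = 16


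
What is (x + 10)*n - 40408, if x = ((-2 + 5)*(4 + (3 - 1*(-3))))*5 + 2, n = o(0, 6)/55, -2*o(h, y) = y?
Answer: -2222926/55 ≈ -40417.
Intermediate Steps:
o(h, y) = -y/2
n = -3/55 (n = -½*6/55 = -3*1/55 = -3/55 ≈ -0.054545)
x = 152 (x = (3*(4 + (3 + 3)))*5 + 2 = (3*(4 + 6))*5 + 2 = (3*10)*5 + 2 = 30*5 + 2 = 150 + 2 = 152)
(x + 10)*n - 40408 = (152 + 10)*(-3/55) - 40408 = 162*(-3/55) - 40408 = -486/55 - 40408 = -2222926/55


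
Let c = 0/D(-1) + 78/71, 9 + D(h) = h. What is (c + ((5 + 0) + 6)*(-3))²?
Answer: 5130225/5041 ≈ 1017.7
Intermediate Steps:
D(h) = -9 + h
c = 78/71 (c = 0/(-9 - 1) + 78/71 = 0/(-10) + 78*(1/71) = 0*(-⅒) + 78/71 = 0 + 78/71 = 78/71 ≈ 1.0986)
(c + ((5 + 0) + 6)*(-3))² = (78/71 + ((5 + 0) + 6)*(-3))² = (78/71 + (5 + 6)*(-3))² = (78/71 + 11*(-3))² = (78/71 - 33)² = (-2265/71)² = 5130225/5041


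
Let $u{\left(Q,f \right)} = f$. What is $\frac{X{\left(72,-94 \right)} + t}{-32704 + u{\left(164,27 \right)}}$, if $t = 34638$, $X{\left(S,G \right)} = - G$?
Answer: $- \frac{34732}{32677} \approx -1.0629$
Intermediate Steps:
$\frac{X{\left(72,-94 \right)} + t}{-32704 + u{\left(164,27 \right)}} = \frac{\left(-1\right) \left(-94\right) + 34638}{-32704 + 27} = \frac{94 + 34638}{-32677} = 34732 \left(- \frac{1}{32677}\right) = - \frac{34732}{32677}$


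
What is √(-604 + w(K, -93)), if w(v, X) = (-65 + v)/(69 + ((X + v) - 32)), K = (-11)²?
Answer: 198*I*√65/65 ≈ 24.559*I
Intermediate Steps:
K = 121
w(v, X) = (-65 + v)/(37 + X + v) (w(v, X) = (-65 + v)/(69 + (-32 + X + v)) = (-65 + v)/(37 + X + v))
√(-604 + w(K, -93)) = √(-604 + (-65 + 121)/(37 - 93 + 121)) = √(-604 + 56/65) = √(-39204/65) = 198*I*√65/65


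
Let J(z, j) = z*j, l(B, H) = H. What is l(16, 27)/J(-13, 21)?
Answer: -9/91 ≈ -0.098901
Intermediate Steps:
J(z, j) = j*z
l(16, 27)/J(-13, 21) = 27/((21*(-13))) = 27/(-273) = 27*(-1/273) = -9/91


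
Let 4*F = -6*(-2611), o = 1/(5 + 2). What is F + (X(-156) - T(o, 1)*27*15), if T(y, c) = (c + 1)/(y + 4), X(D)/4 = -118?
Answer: 188441/58 ≈ 3249.0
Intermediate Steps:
o = 1/7 ≈ 0.14286
X(D) = -472 (X(D) = 4*(-118) = -472)
F = 7833/2 (F = (-6*(-2611))/4 = (1/4)*15666 = 7833/2 ≈ 3916.5)
T(y, c) = (1 + c)/(4 + y)
F + (X(-156) - T(o, 1)*27*15) = 7833/2 + (-472 - ((1 + 1)/(4 + 1/7))*27*15) = 7833/2 + (-472 - (2/(29/7))*27*15) = 7833/2 + (-472 - ((7/29)*2)*27*15) = 7833/2 + (-472 - (14/29)*27*15) = 7833/2 + (-472 - 378*15/29) = 7833/2 + (-472 - 1*5670/29) = 7833/2 + (-472 - 5670/29) = 7833/2 - 19358/29 = 188441/58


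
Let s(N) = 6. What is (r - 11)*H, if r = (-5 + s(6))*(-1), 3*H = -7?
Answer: 28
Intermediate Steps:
H = -7/3 (H = (⅓)*(-7) = -7/3 ≈ -2.3333)
r = -1 (r = (-5 + 6)*(-1) = 1*(-1) = -1)
(r - 11)*H = (-1 - 11)*(-7/3) = -12*(-7/3) = 28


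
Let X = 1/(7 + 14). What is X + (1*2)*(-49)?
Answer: -2057/21 ≈ -97.952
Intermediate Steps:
X = 1/21 ≈ 0.047619
X + (1*2)*(-49) = 1/21 + (1*2)*(-49) = 1/21 + 2*(-49) = 1/21 - 98 = -2057/21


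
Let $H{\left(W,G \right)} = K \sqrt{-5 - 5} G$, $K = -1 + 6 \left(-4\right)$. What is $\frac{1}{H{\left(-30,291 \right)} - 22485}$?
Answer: $\frac{i}{15 \left(- 1499 i + 485 \sqrt{10}\right)} \approx -2.1728 \cdot 10^{-5} + 2.2231 \cdot 10^{-5} i$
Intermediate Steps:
$K = -25$ ($K = -1 - 24 = -25$)
$H{\left(W,G \right)} = - 25 i G \sqrt{10}$ ($H{\left(W,G \right)} = - 25 \sqrt{-5 - 5} G = - 25 \sqrt{-10} G = - 25 i \sqrt{10} G = - 25 i G \sqrt{10}$)
$\frac{1}{H{\left(-30,291 \right)} - 22485} = \frac{1}{\left(-25\right) i 291 \sqrt{10} - 22485} = \frac{1}{- 7275 i \sqrt{10} - 22485} = \frac{1}{-22485 - 7275 i \sqrt{10}}$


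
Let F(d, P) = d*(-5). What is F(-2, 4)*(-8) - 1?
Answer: -81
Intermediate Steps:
F(d, P) = -5*d
F(-2, 4)*(-8) - 1 = -5*(-2)*(-8) - 1 = 10*(-8) - 1 = -80 - 1 = -81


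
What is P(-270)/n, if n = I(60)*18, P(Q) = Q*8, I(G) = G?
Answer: -2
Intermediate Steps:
P(Q) = 8*Q
n = 1080 (n = 60*18 = 1080)
P(-270)/n = (8*(-270))/1080 = -2160*1/1080 = -2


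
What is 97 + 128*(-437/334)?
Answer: -11769/167 ≈ -70.473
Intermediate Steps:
97 + 128*(-437/334) = 97 - 27968/167 = -11769/167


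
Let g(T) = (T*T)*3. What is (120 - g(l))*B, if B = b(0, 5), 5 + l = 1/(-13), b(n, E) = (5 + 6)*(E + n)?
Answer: 396660/169 ≈ 2347.1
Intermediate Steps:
b(n, E) = 11*E + 11*n (b(n, E) = 11*(E + n) = 11*E + 11*n)
l = -66/13 (l = -5 + 1/(-13) = -5 - 1/13 = -66/13 ≈ -5.0769)
g(T) = 3*T² (g(T) = T²*3 = 3*T²)
B = 55 (B = 11*5 + 11*0 = 55 + 0 = 55)
(120 - g(l))*B = (120 - 3*(-66/13)²)*55 = (120 - 3*4356/169)*55 = (120 - 1*13068/169)*55 = (120 - 13068/169)*55 = (7212/169)*55 = 396660/169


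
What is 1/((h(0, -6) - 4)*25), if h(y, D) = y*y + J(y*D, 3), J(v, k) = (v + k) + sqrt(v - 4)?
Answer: -1/125 - 2*I/125 ≈ -0.008 - 0.016*I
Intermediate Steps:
J(v, k) = k + v + sqrt(-4 + v) (J(v, k) = (k + v) + sqrt(-4 + v) = k + v + sqrt(-4 + v))
h(y, D) = 3 + y**2 + sqrt(-4 + D*y) + D*y (h(y, D) = y*y + (3 + y*D + sqrt(-4 + y*D)) = y**2 + (3 + D*y + sqrt(-4 + D*y)) = y**2 + (3 + sqrt(-4 + D*y) + D*y) = 3 + y**2 + sqrt(-4 + D*y) + D*y)
1/((h(0, -6) - 4)*25) = 1/(((3 + 0**2 + sqrt(-4 - 6*0) - 6*0) - 4)*25) = 1/(((3 + 0 + sqrt(-4 + 0) + 0) - 4)*25) = 1/(((3 + 0 + sqrt(-4) + 0) - 4)*25) = 1/(((3 + 0 + 2*I + 0) - 4)*25) = 1/(((3 + 2*I) - 4)*25) = 1/((-1 + 2*I)*25) = 1/(-25 + 50*I) = (-25 - 50*I)/3125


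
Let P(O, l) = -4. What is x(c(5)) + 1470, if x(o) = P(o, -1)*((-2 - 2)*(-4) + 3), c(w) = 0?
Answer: 1394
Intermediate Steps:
x(o) = -76 (x(o) = -4*((-2 - 2)*(-4) + 3) = -4*(-4*(-4) + 3) = -4*(16 + 3) = -4*19 = -76)
x(c(5)) + 1470 = -76 + 1470 = 1394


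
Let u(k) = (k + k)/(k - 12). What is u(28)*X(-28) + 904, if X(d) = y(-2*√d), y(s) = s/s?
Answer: 1815/2 ≈ 907.50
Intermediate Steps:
y(s) = 1
u(k) = 2*k/(-12 + k) (u(k) = (2*k)/(-12 + k) = 2*k/(-12 + k))
X(d) = 1
u(28)*X(-28) + 904 = (2*28/(-12 + 28))*1 + 904 = (2*28/16)*1 + 904 = (2*28*(1/16))*1 + 904 = (7/2)*1 + 904 = 7/2 + 904 = 1815/2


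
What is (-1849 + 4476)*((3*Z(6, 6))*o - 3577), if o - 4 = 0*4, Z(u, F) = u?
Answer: -9207635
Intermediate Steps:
o = 4 (o = 4 + 0*4 = 4 + 0 = 4)
(-1849 + 4476)*((3*Z(6, 6))*o - 3577) = (-1849 + 4476)*((3*6)*4 - 3577) = 2627*(18*4 - 3577) = 2627*(72 - 3577) = 2627*(-3505) = -9207635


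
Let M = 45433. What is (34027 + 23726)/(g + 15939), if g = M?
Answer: 57753/61372 ≈ 0.94103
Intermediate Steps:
g = 45433
(34027 + 23726)/(g + 15939) = (34027 + 23726)/(45433 + 15939) = 57753/61372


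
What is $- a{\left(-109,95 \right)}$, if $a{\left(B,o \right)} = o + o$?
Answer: $-190$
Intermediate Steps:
$a{\left(B,o \right)} = 2 o$
$- a{\left(-109,95 \right)} = - 2 \cdot 95 = \left(-1\right) 190 = -190$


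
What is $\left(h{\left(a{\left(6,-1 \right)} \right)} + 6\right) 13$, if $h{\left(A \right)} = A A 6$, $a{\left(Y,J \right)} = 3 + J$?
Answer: $390$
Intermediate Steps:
$h{\left(A \right)} = 6 A^{2}$ ($h{\left(A \right)} = A^{2} \cdot 6 = 6 A^{2}$)
$\left(h{\left(a{\left(6,-1 \right)} \right)} + 6\right) 13 = \left(6 \left(3 - 1\right)^{2} + 6\right) 13 = \left(6 \cdot 2^{2} + 6\right) 13 = \left(6 \cdot 4 + 6\right) 13 = \left(24 + 6\right) 13 = 30 \cdot 13 = 390$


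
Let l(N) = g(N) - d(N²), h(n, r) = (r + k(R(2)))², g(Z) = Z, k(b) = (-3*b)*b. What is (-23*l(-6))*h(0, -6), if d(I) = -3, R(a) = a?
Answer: 22356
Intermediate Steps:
k(b) = -3*b²
h(n, r) = (-12 + r)² (h(n, r) = (r - 3*2²)² = (r - 3*4)² = (r - 12)² = (-12 + r)²)
l(N) = 3 + N (l(N) = N - 1*(-3) = N + 3 = 3 + N)
(-23*l(-6))*h(0, -6) = (-23*(3 - 6))*(-12 - 6)² = -23*(-3)*(-18)² = 69*324 = 22356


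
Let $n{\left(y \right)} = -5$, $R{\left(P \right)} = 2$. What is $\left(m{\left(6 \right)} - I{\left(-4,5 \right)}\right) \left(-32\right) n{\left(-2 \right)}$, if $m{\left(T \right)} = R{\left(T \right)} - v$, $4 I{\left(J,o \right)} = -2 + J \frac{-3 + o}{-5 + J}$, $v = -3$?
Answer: $\frac{7600}{9} \approx 844.44$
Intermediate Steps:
$I{\left(J,o \right)} = - \frac{1}{2} + \frac{J \left(-3 + o\right)}{4 \left(-5 + J\right)}$ ($I{\left(J,o \right)} = \frac{-2 + J \frac{-3 + o}{-5 + J}}{4} = \frac{-2 + \frac{J \left(-3 + o\right)}{-5 + J}}{4} = - \frac{1}{2} + \frac{J \left(-3 + o\right)}{4 \left(-5 + J\right)}$)
$m{\left(T \right)} = 5$ ($m{\left(T \right)} = 2 - -3 = 2 + 3 = 5$)
$\left(m{\left(6 \right)} - I{\left(-4,5 \right)}\right) \left(-32\right) n{\left(-2 \right)} = \left(5 - \frac{10 - -20 - 20}{4 \left(-5 - 4\right)}\right) \left(-32\right) \left(-5\right) = \left(5 - \frac{10 + 20 - 20}{4 \left(-9\right)}\right) \left(-32\right) \left(-5\right) = \left(5 - \frac{1}{4} \left(- \frac{1}{9}\right) 10\right) \left(-32\right) \left(-5\right) = \left(5 - - \frac{5}{18}\right) \left(-32\right) \left(-5\right) = \left(5 + \frac{5}{18}\right) \left(-32\right) \left(-5\right) = \frac{95}{18} \left(-32\right) \left(-5\right) = \left(- \frac{1520}{9}\right) \left(-5\right) = \frac{7600}{9}$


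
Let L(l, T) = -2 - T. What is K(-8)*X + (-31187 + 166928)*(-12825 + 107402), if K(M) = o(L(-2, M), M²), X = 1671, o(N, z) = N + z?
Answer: 12838093527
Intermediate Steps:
K(M) = -2 + M² - M (K(M) = (-2 - M) + M² = -2 + M² - M)
K(-8)*X + (-31187 + 166928)*(-12825 + 107402) = (-2 + (-8)² - 1*(-8))*1671 + (-31187 + 166928)*(-12825 + 107402) = (-2 + 64 + 8)*1671 + 135741*94577 = 70*1671 + 12837976557 = 116970 + 12837976557 = 12838093527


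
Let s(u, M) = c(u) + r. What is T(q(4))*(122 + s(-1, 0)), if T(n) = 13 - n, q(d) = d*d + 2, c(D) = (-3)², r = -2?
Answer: -645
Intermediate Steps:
c(D) = 9
s(u, M) = 7 (s(u, M) = 9 - 2 = 7)
q(d) = 2 + d² (q(d) = d² + 2 = 2 + d²)
T(q(4))*(122 + s(-1, 0)) = (13 - (2 + 4²))*(122 + 7) = (13 - (2 + 16))*129 = (13 - 1*18)*129 = (13 - 18)*129 = -5*129 = -645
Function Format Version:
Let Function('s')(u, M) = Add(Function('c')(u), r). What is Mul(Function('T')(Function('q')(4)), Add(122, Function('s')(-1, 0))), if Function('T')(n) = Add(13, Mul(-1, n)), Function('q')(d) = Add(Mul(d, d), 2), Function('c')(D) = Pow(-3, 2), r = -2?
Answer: -645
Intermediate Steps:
Function('c')(D) = 9
Function('s')(u, M) = 7 (Function('s')(u, M) = Add(9, -2) = 7)
Function('q')(d) = Add(2, Pow(d, 2)) (Function('q')(d) = Add(Pow(d, 2), 2) = Add(2, Pow(d, 2)))
Mul(Function('T')(Function('q')(4)), Add(122, Function('s')(-1, 0))) = Mul(Add(13, Mul(-1, Add(2, Pow(4, 2)))), Add(122, 7)) = Mul(Add(13, Mul(-1, Add(2, 16))), 129) = Mul(Add(13, Mul(-1, 18)), 129) = Mul(Add(13, -18), 129) = Mul(-5, 129) = -645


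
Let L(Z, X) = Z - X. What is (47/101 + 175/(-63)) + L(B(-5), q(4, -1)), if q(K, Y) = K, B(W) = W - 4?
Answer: -13919/909 ≈ -15.312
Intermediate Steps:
B(W) = -4 + W
(47/101 + 175/(-63)) + L(B(-5), q(4, -1)) = (47/101 + 175/(-63)) + ((-4 - 5) - 1*4) = (47*(1/101) + 175*(-1/63)) + (-9 - 4) = (47/101 - 25/9) - 13 = -2102/909 - 13 = -13919/909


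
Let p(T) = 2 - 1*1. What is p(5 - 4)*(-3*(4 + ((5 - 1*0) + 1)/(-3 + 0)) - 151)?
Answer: -157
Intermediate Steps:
p(T) = 1 (p(T) = 2 - 1 = 1)
p(5 - 4)*(-3*(4 + ((5 - 1*0) + 1)/(-3 + 0)) - 151) = 1*(-3*(4 + ((5 - 1*0) + 1)/(-3 + 0)) - 151) = 1*(-3*(4 + ((5 + 0) + 1)/(-3)) - 151) = 1*(-3*(4 + (5 + 1)*(-⅓)) - 151) = 1*(-3*(4 + 6*(-⅓)) - 151) = 1*(-3*(4 - 2) - 151) = 1*(-3*2 - 151) = 1*(-6 - 151) = 1*(-157) = -157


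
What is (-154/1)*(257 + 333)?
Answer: -90860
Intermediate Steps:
(-154/1)*(257 + 333) = -154*1*590 = -154*590 = -90860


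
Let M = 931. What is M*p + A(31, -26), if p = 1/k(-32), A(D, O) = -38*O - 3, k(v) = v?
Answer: 30589/32 ≈ 955.91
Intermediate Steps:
A(D, O) = -3 - 38*O
p = -1/32 (p = 1/(-32) = -1/32 ≈ -0.031250)
M*p + A(31, -26) = 931*(-1/32) + (-3 - 38*(-26)) = -931/32 + (-3 + 988) = -931/32 + 985 = 30589/32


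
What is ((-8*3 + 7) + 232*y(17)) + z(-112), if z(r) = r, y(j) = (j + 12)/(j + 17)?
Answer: 1171/17 ≈ 68.882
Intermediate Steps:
y(j) = (12 + j)/(17 + j)
((-8*3 + 7) + 232*y(17)) + z(-112) = ((-8*3 + 7) + 232*((12 + 17)/(17 + 17))) - 112 = ((-24 + 7) + 232*(29/34)) - 112 = (-17 + 232*((1/34)*29)) - 112 = (-17 + 232*(29/34)) - 112 = (-17 + 3364/17) - 112 = 3075/17 - 112 = 1171/17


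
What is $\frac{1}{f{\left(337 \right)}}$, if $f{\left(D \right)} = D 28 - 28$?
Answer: $\frac{1}{9408} \approx 0.00010629$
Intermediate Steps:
$f{\left(D \right)} = -28 + 28 D$ ($f{\left(D \right)} = 28 D - 28 = -28 + 28 D$)
$\frac{1}{f{\left(337 \right)}} = \frac{1}{-28 + 28 \cdot 337} = \frac{1}{-28 + 9436} = \frac{1}{9408}$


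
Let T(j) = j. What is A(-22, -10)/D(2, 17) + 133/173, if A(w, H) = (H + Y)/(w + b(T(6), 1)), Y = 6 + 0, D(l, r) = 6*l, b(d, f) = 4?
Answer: 7355/9342 ≈ 0.78730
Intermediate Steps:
Y = 6
A(w, H) = (6 + H)/(4 + w) (A(w, H) = (H + 6)/(w + 4) = (6 + H)/(4 + w))
A(-22, -10)/D(2, 17) + 133/173 = ((6 - 10)/(4 - 22))/((6*2)) + 133/173 = (-4/(-18))/12 + 133*(1/173) = -1/18*(-4)*(1/12) + 133/173 = (2/9)*(1/12) + 133/173 = 1/54 + 133/173 = 7355/9342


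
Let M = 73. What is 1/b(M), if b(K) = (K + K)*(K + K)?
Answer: 1/21316 ≈ 4.6913e-5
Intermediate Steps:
b(K) = 4*K² (b(K) = (2*K)*(2*K) = 4*K²)
1/b(M) = 1/(4*73²) = 1/(4*5329) = 1/21316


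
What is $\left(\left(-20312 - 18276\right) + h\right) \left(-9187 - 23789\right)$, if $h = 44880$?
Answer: $-207484992$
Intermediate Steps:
$\left(\left(-20312 - 18276\right) + h\right) \left(-9187 - 23789\right) = \left(\left(-20312 - 18276\right) + 44880\right) \left(-9187 - 23789\right) = \left(\left(-20312 - 18276\right) + 44880\right) \left(-32976\right) = \left(-38588 + 44880\right) \left(-32976\right) = 6292 \left(-32976\right) = -207484992$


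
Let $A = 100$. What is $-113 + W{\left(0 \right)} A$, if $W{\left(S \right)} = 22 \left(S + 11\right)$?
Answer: $24087$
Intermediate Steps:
$W{\left(S \right)} = 242 + 22 S$ ($W{\left(S \right)} = 22 \left(11 + S\right) = 242 + 22 S$)
$-113 + W{\left(0 \right)} A = -113 + \left(242 + 22 \cdot 0\right) 100 = -113 + \left(242 + 0\right) 100 = -113 + 242 \cdot 100 = -113 + 24200 = 24087$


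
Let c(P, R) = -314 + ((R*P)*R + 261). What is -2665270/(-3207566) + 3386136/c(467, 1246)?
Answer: 323874736761351/387594213222859 ≈ 0.83560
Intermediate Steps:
c(P, R) = -53 + P*R² (c(P, R) = -314 + ((P*R)*R + 261) = -314 + (P*R² + 261) = -314 + (261 + P*R²) = -53 + P*R²)
-2665270/(-3207566) + 3386136/c(467, 1246) = -2665270/(-3207566) + 3386136/(-53 + 467*1246²) = -2665270*(-1/3207566) + 3386136/(-53 + 467*1552516) = 1332635/1603783 + 3386136/(-53 + 725024972) = 1332635/1603783 + 3386136/725024919 = 1332635/1603783 + 3386136*(1/725024919) = 1332635/1603783 + 1128712/241674973 = 323874736761351/387594213222859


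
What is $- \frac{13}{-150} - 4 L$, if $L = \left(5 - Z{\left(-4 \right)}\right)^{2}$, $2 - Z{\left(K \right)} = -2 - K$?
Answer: $- \frac{14987}{150} \approx -99.913$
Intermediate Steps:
$Z{\left(K \right)} = 4 + K$ ($Z{\left(K \right)} = 2 - \left(-2 - K\right) = 2 + \left(2 + K\right) = 4 + K$)
$L = 25$ ($L = \left(5 - \left(4 - 4\right)\right)^{2} = \left(5 - 0\right)^{2} = \left(5 + 0\right)^{2} = 5^{2} = 25$)
$- \frac{13}{-150} - 4 L = - \frac{13}{-150} - 100 = \left(-13\right) \left(- \frac{1}{150}\right) - 100 = \frac{13}{150} - 100 = - \frac{14987}{150}$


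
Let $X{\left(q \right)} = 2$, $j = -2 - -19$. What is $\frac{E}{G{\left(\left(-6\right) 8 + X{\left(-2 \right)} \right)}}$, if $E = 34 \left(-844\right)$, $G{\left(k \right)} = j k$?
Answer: $\frac{844}{23} \approx 36.696$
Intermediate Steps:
$j = 17$ ($j = -2 + 19 = 17$)
$G{\left(k \right)} = 17 k$
$E = -28696$
$\frac{E}{G{\left(\left(-6\right) 8 + X{\left(-2 \right)} \right)}} = - \frac{28696}{17 \left(\left(-6\right) 8 + 2\right)} = - \frac{28696}{17 \left(-48 + 2\right)} = - \frac{28696}{17 \left(-46\right)} = - \frac{28696}{-782} = \left(-28696\right) \left(- \frac{1}{782}\right) = \frac{844}{23}$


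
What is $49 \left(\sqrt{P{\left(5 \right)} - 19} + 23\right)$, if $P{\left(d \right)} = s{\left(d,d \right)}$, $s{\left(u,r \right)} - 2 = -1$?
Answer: $1127 + 147 i \sqrt{2} \approx 1127.0 + 207.89 i$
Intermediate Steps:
$s{\left(u,r \right)} = 1$ ($s{\left(u,r \right)} = 2 - 1 = 1$)
$P{\left(d \right)} = 1$
$49 \left(\sqrt{P{\left(5 \right)} - 19} + 23\right) = 49 \left(\sqrt{1 - 19} + 23\right) = 49 \left(\sqrt{-18} + 23\right) = 49 \left(3 i \sqrt{2} + 23\right) = 49 \left(23 + 3 i \sqrt{2}\right) = 1127 + 147 i \sqrt{2}$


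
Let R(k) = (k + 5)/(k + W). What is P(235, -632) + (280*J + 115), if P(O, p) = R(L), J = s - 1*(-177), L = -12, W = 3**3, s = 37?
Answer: 900518/15 ≈ 60035.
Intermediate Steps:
W = 27
R(k) = (5 + k)/(27 + k) (R(k) = (k + 5)/(k + 27) = (5 + k)/(27 + k))
J = 214 (J = 37 - 1*(-177) = 37 + 177 = 214)
P(O, p) = -7/15 (P(O, p) = (5 - 12)/(27 - 12) = -7/15)
P(235, -632) + (280*J + 115) = -7/15 + (280*214 + 115) = -7/15 + (59920 + 115) = -7/15 + 60035 = 900518/15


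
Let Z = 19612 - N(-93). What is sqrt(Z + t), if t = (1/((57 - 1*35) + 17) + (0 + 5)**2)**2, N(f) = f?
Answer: sqrt(30923881)/39 ≈ 142.59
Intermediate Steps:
Z = 19705 (Z = 19612 - 1*(-93) = 19612 + 93 = 19705)
t = 952576/1521 (t = (1/((57 - 35) + 17) + 5**2)**2 = (1/(22 + 17) + 25)**2 = (1/39 + 25)**2 = (976/39)**2 = 952576/1521 ≈ 626.28)
sqrt(Z + t) = sqrt(19705 + 952576/1521) = sqrt(30923881/1521) = sqrt(30923881)/39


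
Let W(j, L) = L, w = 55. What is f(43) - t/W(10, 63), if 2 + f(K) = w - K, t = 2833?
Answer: -2203/63 ≈ -34.968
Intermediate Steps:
f(K) = 53 - K (f(K) = -2 + (55 - K) = 53 - K)
f(43) - t/W(10, 63) = (53 - 1*43) - 2833/63 = (53 - 43) - 2833/63 = 10 - 1*2833/63 = 10 - 2833/63 = -2203/63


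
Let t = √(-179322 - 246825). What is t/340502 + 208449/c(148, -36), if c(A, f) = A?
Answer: 208449/148 + I*√426147/340502 ≈ 1408.4 + 0.0019172*I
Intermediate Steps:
t = I*√426147 (t = √(-426147) = I*√426147 ≈ 652.8*I)
t/340502 + 208449/c(148, -36) = (I*√426147)/340502 + 208449/148 = (I*√426147)*(1/340502) + 208449*(1/148) = I*√426147/340502 + 208449/148 = 208449/148 + I*√426147/340502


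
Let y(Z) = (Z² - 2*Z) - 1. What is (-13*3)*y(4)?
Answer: -273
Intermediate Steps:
y(Z) = -1 + Z² - 2*Z
(-13*3)*y(4) = (-13*3)*(-1 + 4² - 2*4) = -39*(-1 + 16 - 8) = -39*7 = -273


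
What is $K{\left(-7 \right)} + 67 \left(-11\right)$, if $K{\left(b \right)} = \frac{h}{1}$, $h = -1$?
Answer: $-738$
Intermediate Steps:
$K{\left(b \right)} = -1$ ($K{\left(b \right)} = - 1^{-1} = \left(-1\right) 1 = -1$)
$K{\left(-7 \right)} + 67 \left(-11\right) = -1 + 67 \left(-11\right) = -1 - 737 = -738$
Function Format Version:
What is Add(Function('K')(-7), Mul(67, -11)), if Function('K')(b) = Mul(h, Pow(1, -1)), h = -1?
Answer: -738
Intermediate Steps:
Function('K')(b) = -1 (Function('K')(b) = Mul(-1, Pow(1, -1)) = Mul(-1, 1) = -1)
Add(Function('K')(-7), Mul(67, -11)) = Add(-1, Mul(67, -11)) = Add(-1, -737) = -738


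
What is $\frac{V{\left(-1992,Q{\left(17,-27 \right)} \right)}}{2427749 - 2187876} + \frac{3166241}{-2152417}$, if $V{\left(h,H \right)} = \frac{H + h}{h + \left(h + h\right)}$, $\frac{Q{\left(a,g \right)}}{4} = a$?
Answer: $- \frac{1134685581412565}{771362244223254} \approx -1.471$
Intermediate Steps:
$Q{\left(a,g \right)} = 4 a$
$V{\left(h,H \right)} = \frac{H + h}{3 h}$ ($V{\left(h,H \right)} = \frac{H + h}{h + 2 h} = \frac{H + h}{3 h}$)
$\frac{V{\left(-1992,Q{\left(17,-27 \right)} \right)}}{2427749 - 2187876} + \frac{3166241}{-2152417} = \frac{\frac{1}{3} \frac{1}{-1992} \left(4 \cdot 17 - 1992\right)}{2427749 - 2187876} + \frac{3166241}{-2152417} = \frac{\frac{1}{3} \left(- \frac{1}{1992}\right) \left(68 - 1992\right)}{239873} + 3166241 \left(- \frac{1}{2152417}\right) = \frac{1}{3} \left(- \frac{1}{1992}\right) \left(-1924\right) \frac{1}{239873} - \frac{3166241}{2152417} = \frac{481}{1494} \cdot \frac{1}{239873} - \frac{3166241}{2152417} = \frac{481}{358370262} - \frac{3166241}{2152417} = - \frac{1134685581412565}{771362244223254}$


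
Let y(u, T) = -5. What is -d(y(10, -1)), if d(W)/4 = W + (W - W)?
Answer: 20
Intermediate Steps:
d(W) = 4*W (d(W) = 4*(W + (W - W)) = 4*(W + 0) = 4*W)
-d(y(10, -1)) = -4*(-5) = -1*(-20) = 20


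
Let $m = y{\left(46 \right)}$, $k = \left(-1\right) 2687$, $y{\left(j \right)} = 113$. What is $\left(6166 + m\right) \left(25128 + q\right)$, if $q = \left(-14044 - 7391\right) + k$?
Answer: $6316674$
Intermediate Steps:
$k = -2687$
$m = 113$
$q = -24122$ ($q = \left(-14044 - 7391\right) - 2687 = -21435 - 2687 = -24122$)
$\left(6166 + m\right) \left(25128 + q\right) = \left(6166 + 113\right) \left(25128 - 24122\right) = 6279 \cdot 1006 = 6316674$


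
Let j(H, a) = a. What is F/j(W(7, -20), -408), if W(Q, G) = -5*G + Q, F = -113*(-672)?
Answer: -3164/17 ≈ -186.12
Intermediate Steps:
F = 75936
W(Q, G) = Q - 5*G
F/j(W(7, -20), -408) = 75936/(-408) = 75936*(-1/408) = -3164/17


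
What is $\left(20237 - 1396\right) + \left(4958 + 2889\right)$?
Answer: $26688$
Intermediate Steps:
$\left(20237 - 1396\right) + \left(4958 + 2889\right) = 18841 + 7847 = 26688$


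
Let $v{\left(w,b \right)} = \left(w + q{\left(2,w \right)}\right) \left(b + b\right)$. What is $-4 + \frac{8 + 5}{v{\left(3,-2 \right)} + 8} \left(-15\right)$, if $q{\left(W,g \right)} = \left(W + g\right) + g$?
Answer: $\frac{17}{12} \approx 1.4167$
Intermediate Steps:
$q{\left(W,g \right)} = W + 2 g$
$v{\left(w,b \right)} = 2 b \left(2 + 3 w\right)$ ($v{\left(w,b \right)} = \left(w + \left(2 + 2 w\right)\right) \left(b + b\right) = \left(2 + 3 w\right) 2 b = 2 b \left(2 + 3 w\right)$)
$-4 + \frac{8 + 5}{v{\left(3,-2 \right)} + 8} \left(-15\right) = -4 + \frac{8 + 5}{2 \left(-2\right) \left(2 + 3 \cdot 3\right) + 8} \left(-15\right) = -4 + \frac{13}{2 \left(-2\right) \left(2 + 9\right) + 8} \left(-15\right) = -4 + \frac{13}{2 \left(-2\right) 11 + 8} \left(-15\right) = -4 + \frac{13}{-44 + 8} \left(-15\right) = -4 + \frac{13}{-36} \left(-15\right) = -4 + 13 \left(- \frac{1}{36}\right) \left(-15\right) = -4 - - \frac{65}{12} = -4 + \frac{65}{12} = \frac{17}{12}$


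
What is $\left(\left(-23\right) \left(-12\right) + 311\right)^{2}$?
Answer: $344569$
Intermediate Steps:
$\left(\left(-23\right) \left(-12\right) + 311\right)^{2} = \left(276 + 311\right)^{2} = 587^{2} = 344569$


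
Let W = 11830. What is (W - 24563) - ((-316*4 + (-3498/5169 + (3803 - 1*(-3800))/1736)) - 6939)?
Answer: -13560885633/2991128 ≈ -4533.7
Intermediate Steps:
(W - 24563) - ((-316*4 + (-3498/5169 + (3803 - 1*(-3800))/1736)) - 6939) = (11830 - 24563) - ((-316*4 + (-3498/5169 + (3803 - 1*(-3800))/1736)) - 6939) = -12733 - ((-1264 + (-3498*1/5169 + (3803 + 3800)*(1/1736))) - 6939) = -12733 - ((-1264 + (-1166/1723 + 7603*(1/1736))) - 6939) = -12733 - ((-1264 + (-1166/1723 + 7603/1736)) - 6939) = -12733 - ((-1264 + 11075793/2991128) - 6939) = -12733 - (-3769709999/2991128 - 6939) = -12733 - 1*(-24525147191/2991128) = -12733 + 24525147191/2991128 = -13560885633/2991128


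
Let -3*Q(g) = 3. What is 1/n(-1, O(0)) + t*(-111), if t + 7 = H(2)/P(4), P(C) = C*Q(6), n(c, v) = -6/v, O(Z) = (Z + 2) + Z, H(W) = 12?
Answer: 3329/3 ≈ 1109.7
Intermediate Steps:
Q(g) = -1 (Q(g) = -⅓*3 = -1)
O(Z) = 2 + 2*Z (O(Z) = (2 + Z) + Z = 2 + 2*Z)
P(C) = -C (P(C) = C*(-1) = -C)
t = -10 (t = -7 + 12/((-1*4)) = -7 + 12/(-4) = -7 + 12*(-¼) = -7 - 3 = -10)
1/n(-1, O(0)) + t*(-111) = 1/(-6/(2 + 2*0)) - 10*(-111) = 1/(-6/(2 + 0)) + 1110 = 1/(-6/2) + 1110 = 1/(-6*½) + 1110 = 1/(-3) + 1110 = -⅓ + 1110 = 3329/3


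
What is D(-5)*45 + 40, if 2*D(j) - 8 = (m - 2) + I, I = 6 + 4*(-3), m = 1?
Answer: 125/2 ≈ 62.500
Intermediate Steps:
I = -6 (I = 6 - 12 = -6)
D(j) = 1/2 (D(j) = 4 + ((1 - 2) - 6)/2 = 4 + (-1 - 6)/2 = 4 + (1/2)*(-7) = 4 - 7/2 = 1/2)
D(-5)*45 + 40 = (1/2)*45 + 40 = 45/2 + 40 = 125/2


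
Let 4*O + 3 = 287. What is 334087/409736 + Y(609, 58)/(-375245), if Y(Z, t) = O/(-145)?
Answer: 18177878156931/22293950871400 ≈ 0.81537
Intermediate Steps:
O = 71 (O = -¾ + (¼)*287 = -¾ + 287/4 = 71)
Y(Z, t) = -71/145 (Y(Z, t) = 71/(-145) = 71*(-1/145) = -71/145)
334087/409736 + Y(609, 58)/(-375245) = 334087/409736 - 71/145/(-375245) = 334087*(1/409736) - 71/145*(-1/375245) = 334087/409736 + 71/54410525 = 18177878156931/22293950871400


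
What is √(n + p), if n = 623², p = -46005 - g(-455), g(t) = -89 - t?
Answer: √341758 ≈ 584.60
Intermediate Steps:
p = -46371 (p = -46005 - (-89 - 1*(-455)) = -46005 - (-89 + 455) = -46005 - 1*366 = -46005 - 366 = -46371)
n = 388129
√(n + p) = √(388129 - 46371) = √341758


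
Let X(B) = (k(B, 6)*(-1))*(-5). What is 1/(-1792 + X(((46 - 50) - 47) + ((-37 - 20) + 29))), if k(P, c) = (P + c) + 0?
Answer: -1/2157 ≈ -0.00046361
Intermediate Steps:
k(P, c) = P + c
X(B) = 30 + 5*B (X(B) = ((B + 6)*(-1))*(-5) = ((6 + B)*(-1))*(-5) = (-6 - B)*(-5) = 30 + 5*B)
1/(-1792 + X(((46 - 50) - 47) + ((-37 - 20) + 29))) = 1/(-1792 + (30 + 5*(((46 - 50) - 47) + ((-37 - 20) + 29)))) = 1/(-1792 + (30 + 5*((-4 - 47) + (-57 + 29)))) = 1/(-1792 + (30 + 5*(-51 - 28))) = 1/(-1792 + (30 + 5*(-79))) = 1/(-1792 + (30 - 395)) = 1/(-1792 - 365) = 1/(-2157) = -1/2157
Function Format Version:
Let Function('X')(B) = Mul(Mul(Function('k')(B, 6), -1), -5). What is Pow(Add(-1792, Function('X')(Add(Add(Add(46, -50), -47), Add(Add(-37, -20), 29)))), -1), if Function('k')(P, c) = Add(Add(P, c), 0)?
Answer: Rational(-1, 2157) ≈ -0.00046361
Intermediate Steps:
Function('k')(P, c) = Add(P, c)
Function('X')(B) = Add(30, Mul(5, B)) (Function('X')(B) = Mul(Mul(Add(B, 6), -1), -5) = Mul(Mul(Add(6, B), -1), -5) = Mul(Add(-6, Mul(-1, B)), -5) = Add(30, Mul(5, B)))
Pow(Add(-1792, Function('X')(Add(Add(Add(46, -50), -47), Add(Add(-37, -20), 29)))), -1) = Pow(Add(-1792, Add(30, Mul(5, Add(Add(Add(46, -50), -47), Add(Add(-37, -20), 29))))), -1) = Pow(Add(-1792, Add(30, Mul(5, Add(Add(-4, -47), Add(-57, 29))))), -1) = Pow(Add(-1792, Add(30, Mul(5, Add(-51, -28)))), -1) = Pow(Add(-1792, Add(30, Mul(5, -79))), -1) = Pow(Add(-1792, Add(30, -395)), -1) = Pow(Add(-1792, -365), -1) = Pow(-2157, -1) = Rational(-1, 2157)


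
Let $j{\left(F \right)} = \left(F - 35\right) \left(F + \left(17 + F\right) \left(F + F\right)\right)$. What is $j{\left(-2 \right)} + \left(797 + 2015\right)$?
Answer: $5106$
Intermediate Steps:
$j{\left(F \right)} = \left(-35 + F\right) \left(F + 2 F \left(17 + F\right)\right)$ ($j{\left(F \right)} = \left(-35 + F\right) \left(F + \left(17 + F\right) 2 F\right) = \left(-35 + F\right) \left(F + 2 F \left(17 + F\right)\right)$)
$j{\left(-2 \right)} + \left(797 + 2015\right) = - 2 \left(-1225 - -70 + 2 \left(-2\right)^{2}\right) + \left(797 + 2015\right) = - 2 \left(-1225 + 70 + 2 \cdot 4\right) + 2812 = - 2 \left(-1225 + 70 + 8\right) + 2812 = \left(-2\right) \left(-1147\right) + 2812 = 2294 + 2812 = 5106$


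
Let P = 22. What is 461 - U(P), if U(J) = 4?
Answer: 457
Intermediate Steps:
461 - U(P) = 461 - 1*4 = 461 - 4 = 457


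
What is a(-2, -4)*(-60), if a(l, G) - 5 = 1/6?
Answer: -310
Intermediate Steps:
a(l, G) = 31/6 (a(l, G) = 5 + 1/6 = 5 + 1*(⅙) = 5 + ⅙ = 31/6)
a(-2, -4)*(-60) = (31/6)*(-60) = -310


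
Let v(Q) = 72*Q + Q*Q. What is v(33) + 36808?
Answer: 40273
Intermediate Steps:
v(Q) = Q² + 72*Q (v(Q) = 72*Q + Q² = Q² + 72*Q)
v(33) + 36808 = 33*(72 + 33) + 36808 = 33*105 + 36808 = 3465 + 36808 = 40273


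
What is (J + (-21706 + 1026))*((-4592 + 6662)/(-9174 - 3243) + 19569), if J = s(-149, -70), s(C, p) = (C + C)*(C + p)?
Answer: 3610936967382/4139 ≈ 8.7242e+8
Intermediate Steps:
s(C, p) = 2*C*(C + p) (s(C, p) = (2*C)*(C + p) = 2*C*(C + p))
J = 65262 (J = 2*(-149)*(-149 - 70) = 2*(-149)*(-219) = 65262)
(J + (-21706 + 1026))*((-4592 + 6662)/(-9174 - 3243) + 19569) = (65262 + (-21706 + 1026))*((-4592 + 6662)/(-9174 - 3243) + 19569) = (65262 - 20680)*(2070/(-12417) + 19569) = 44582*(2070*(-1/12417) + 19569) = 44582*(-690/4139 + 19569) = 44582*(80995401/4139) = 3610936967382/4139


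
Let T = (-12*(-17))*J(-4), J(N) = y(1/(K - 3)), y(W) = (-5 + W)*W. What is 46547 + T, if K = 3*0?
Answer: 140729/3 ≈ 46910.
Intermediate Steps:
K = 0
y(W) = W*(-5 + W)
J(N) = 16/9 (J(N) = (-5 + 1/(0 - 3))/(0 - 3) = (-5 + 1/(-3))/(-3) = -(-5 - 1/3)/3 = -1/3*(-16/3) = 16/9)
T = 1088/3 (T = -12*(-17)*(16/9) = 204*(16/9) = 1088/3 ≈ 362.67)
46547 + T = 46547 + 1088/3 = 140729/3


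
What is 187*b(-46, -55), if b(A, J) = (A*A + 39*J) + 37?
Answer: 1496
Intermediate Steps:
b(A, J) = 37 + A² + 39*J (b(A, J) = (A² + 39*J) + 37 = 37 + A² + 39*J)
187*b(-46, -55) = 187*(37 + (-46)² + 39*(-55)) = 187*(37 + 2116 - 2145) = 187*8 = 1496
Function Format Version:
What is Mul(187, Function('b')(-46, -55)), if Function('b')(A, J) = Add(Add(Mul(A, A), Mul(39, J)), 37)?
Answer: 1496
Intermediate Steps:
Function('b')(A, J) = Add(37, Pow(A, 2), Mul(39, J)) (Function('b')(A, J) = Add(Add(Pow(A, 2), Mul(39, J)), 37) = Add(37, Pow(A, 2), Mul(39, J)))
Mul(187, Function('b')(-46, -55)) = Mul(187, Add(37, Pow(-46, 2), Mul(39, -55))) = Mul(187, Add(37, 2116, -2145)) = Mul(187, 8) = 1496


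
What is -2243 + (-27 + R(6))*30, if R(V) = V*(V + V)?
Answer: -893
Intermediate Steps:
R(V) = 2*V² (R(V) = V*(2*V) = 2*V²)
-2243 + (-27 + R(6))*30 = -2243 + (-27 + 2*6²)*30 = -2243 + (-27 + 2*36)*30 = -2243 + (-27 + 72)*30 = -2243 + 45*30 = -2243 + 1350 = -893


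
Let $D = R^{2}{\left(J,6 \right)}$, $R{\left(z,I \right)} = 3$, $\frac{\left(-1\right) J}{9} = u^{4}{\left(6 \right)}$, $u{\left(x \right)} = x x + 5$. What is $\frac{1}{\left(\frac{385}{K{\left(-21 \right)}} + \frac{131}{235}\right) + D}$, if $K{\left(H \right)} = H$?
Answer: $- \frac{705}{6187} \approx -0.11395$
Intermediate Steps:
$u{\left(x \right)} = 5 + x^{2}$ ($u{\left(x \right)} = x^{2} + 5 = 5 + x^{2}$)
$J = -25431849$ ($J = - 9 \left(5 + 6^{2}\right)^{4} = - 9 \left(5 + 36\right)^{4} = - 9 \cdot 41^{4} = \left(-9\right) 2825761 = -25431849$)
$D = 9$ ($D = 3^{2} = 9$)
$\frac{1}{\left(\frac{385}{K{\left(-21 \right)}} + \frac{131}{235}\right) + D} = \frac{1}{\left(\frac{385}{-21} + \frac{131}{235}\right) + 9} = \frac{1}{\left(385 \left(- \frac{1}{21}\right) + 131 \cdot \frac{1}{235}\right) + 9} = \frac{1}{\left(- \frac{55}{3} + \frac{131}{235}\right) + 9} = \frac{1}{- \frac{12532}{705} + 9} = \frac{1}{- \frac{6187}{705}} = - \frac{705}{6187}$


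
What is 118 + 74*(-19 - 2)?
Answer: -1436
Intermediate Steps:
118 + 74*(-19 - 2) = 118 + 74*(-21) = 118 - 1554 = -1436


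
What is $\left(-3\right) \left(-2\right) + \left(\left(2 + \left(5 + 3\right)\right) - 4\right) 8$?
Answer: $54$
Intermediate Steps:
$\left(-3\right) \left(-2\right) + \left(\left(2 + \left(5 + 3\right)\right) - 4\right) 8 = 6 + \left(\left(2 + 8\right) - 4\right) 8 = 6 + \left(10 - 4\right) 8 = 6 + 6 \cdot 8 = 6 + 48 = 54$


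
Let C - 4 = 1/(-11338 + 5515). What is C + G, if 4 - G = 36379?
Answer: -211788334/5823 ≈ -36371.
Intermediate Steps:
G = -36375 (G = 4 - 1*36379 = 4 - 36379 = -36375)
C = 23291/5823 (C = 4 + 1/(-11338 + 5515) = 4 + 1/(-5823) = 4 - 1/5823 = 23291/5823 ≈ 3.9998)
C + G = 23291/5823 - 36375 = -211788334/5823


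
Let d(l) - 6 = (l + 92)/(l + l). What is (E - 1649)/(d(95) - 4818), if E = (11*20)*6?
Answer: 62510/914093 ≈ 0.068385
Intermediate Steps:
d(l) = 6 + (92 + l)/(2*l) (d(l) = 6 + (l + 92)/(l + l) = 6 + (92 + l)/((2*l)) = 6 + (92 + l)*(1/(2*l)) = 6 + (92 + l)/(2*l))
E = 1320 (E = 220*6 = 1320)
(E - 1649)/(d(95) - 4818) = (1320 - 1649)/((13/2 + 46/95) - 4818) = -329/((13/2 + 46*(1/95)) - 4818) = -329/((13/2 + 46/95) - 4818) = -329/(1327/190 - 4818) = -329/(-914093/190) = -329*(-190/914093) = 62510/914093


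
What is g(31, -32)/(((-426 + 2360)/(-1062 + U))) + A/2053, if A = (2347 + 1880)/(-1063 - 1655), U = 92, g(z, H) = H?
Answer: 28866116857/1798637406 ≈ 16.049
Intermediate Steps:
A = -1409/906 (A = 4227/(-2718) = 4227*(-1/2718) = -1409/906 ≈ -1.5552)
g(31, -32)/(((-426 + 2360)/(-1062 + U))) + A/2053 = -32*(-1062 + 92)/(-426 + 2360) - 1409/906/2053 = -32/(1934/(-970)) - 1409/906*1/2053 = -32/(1934*(-1/970)) - 1409/1860018 = -32/(-967/485) - 1409/1860018 = -32*(-485/967) - 1409/1860018 = 15520/967 - 1409/1860018 = 28866116857/1798637406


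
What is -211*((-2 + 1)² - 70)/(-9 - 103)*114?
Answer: -829863/56 ≈ -14819.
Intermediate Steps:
-211*((-2 + 1)² - 70)/(-9 - 103)*114 = -211*((-1)² - 70)/(-112)*114 = -211*(1 - 70)*(-1)/112*114 = -(-14559)*(-1)/112*114 = -211*69/112*114 = -14559/112*114 = -829863/56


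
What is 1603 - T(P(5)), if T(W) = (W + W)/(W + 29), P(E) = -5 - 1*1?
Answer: 36881/23 ≈ 1603.5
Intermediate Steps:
P(E) = -6 (P(E) = -5 - 1 = -6)
T(W) = 2*W/(29 + W) (T(W) = (2*W)/(29 + W) = 2*W/(29 + W))
1603 - T(P(5)) = 1603 - 2*(-6)/(29 - 6) = 1603 - 2*(-6)/23 = 1603 - 1*(-12/23) = 1603 + 12/23 = 36881/23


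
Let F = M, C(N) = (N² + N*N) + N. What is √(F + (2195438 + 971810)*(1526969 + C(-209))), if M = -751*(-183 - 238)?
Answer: √5112324992427 ≈ 2.2610e+6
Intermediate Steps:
M = 316171 (M = -751*(-421) = 316171)
C(N) = N + 2*N² (C(N) = (N² + N²) + N = 2*N² + N = N + 2*N²)
F = 316171
√(F + (2195438 + 971810)*(1526969 + C(-209))) = √(316171 + (2195438 + 971810)*(1526969 - 209*(1 + 2*(-209)))) = √(316171 + 3167248*(1526969 - 209*(1 - 418))) = √(316171 + 3167248*(1526969 - 209*(-417))) = √(316171 + 3167248*(1526969 + 87153)) = √(316171 + 3167248*1614122) = √(316171 + 5112324676256) = √5112324992427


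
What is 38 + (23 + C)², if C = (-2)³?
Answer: 263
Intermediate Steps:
C = -8
38 + (23 + C)² = 38 + (23 - 8)² = 38 + 15² = 38 + 225 = 263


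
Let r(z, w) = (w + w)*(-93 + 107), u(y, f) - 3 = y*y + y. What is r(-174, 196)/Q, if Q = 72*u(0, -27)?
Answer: 686/27 ≈ 25.407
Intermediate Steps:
u(y, f) = 3 + y + y² (u(y, f) = 3 + (y*y + y) = 3 + (y² + y) = 3 + (y + y²) = 3 + y + y²)
r(z, w) = 28*w (r(z, w) = (2*w)*14 = 28*w)
Q = 216 (Q = 72*(3 + 0 + 0²) = 72*(3 + 0 + 0) = 72*3 = 216)
r(-174, 196)/Q = (28*196)/216 = 5488*(1/216) = 686/27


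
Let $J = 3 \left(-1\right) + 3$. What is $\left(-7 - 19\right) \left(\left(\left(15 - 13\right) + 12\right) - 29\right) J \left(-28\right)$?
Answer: $0$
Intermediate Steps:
$J = 0$ ($J = -3 + 3 = 0$)
$\left(-7 - 19\right) \left(\left(\left(15 - 13\right) + 12\right) - 29\right) J \left(-28\right) = \left(-7 - 19\right) \left(\left(\left(15 - 13\right) + 12\right) - 29\right) 0 \left(-28\right) = - 26 \left(\left(2 + 12\right) - 29\right) 0 \left(-28\right) = - 26 \left(14 - 29\right) 0 \left(-28\right) = \left(-26\right) \left(-15\right) 0 \left(-28\right) = 390 \cdot 0 \left(-28\right) = 0 \left(-28\right) = 0$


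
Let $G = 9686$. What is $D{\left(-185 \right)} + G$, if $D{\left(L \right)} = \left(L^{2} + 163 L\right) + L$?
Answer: $13571$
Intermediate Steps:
$D{\left(L \right)} = L^{2} + 164 L$
$D{\left(-185 \right)} + G = - 185 \left(164 - 185\right) + 9686 = \left(-185\right) \left(-21\right) + 9686 = 3885 + 9686 = 13571$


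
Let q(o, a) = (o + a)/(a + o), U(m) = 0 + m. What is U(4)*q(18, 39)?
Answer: 4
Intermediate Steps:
U(m) = m
q(o, a) = 1 (q(o, a) = (a + o)/(a + o) = 1)
U(4)*q(18, 39) = 4*1 = 4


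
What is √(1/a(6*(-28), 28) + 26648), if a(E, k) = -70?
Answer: √130575130/70 ≈ 163.24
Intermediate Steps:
√(1/a(6*(-28), 28) + 26648) = √(1/(-70) + 26648) = √(-1/70 + 26648) = √(1865359/70) = √130575130/70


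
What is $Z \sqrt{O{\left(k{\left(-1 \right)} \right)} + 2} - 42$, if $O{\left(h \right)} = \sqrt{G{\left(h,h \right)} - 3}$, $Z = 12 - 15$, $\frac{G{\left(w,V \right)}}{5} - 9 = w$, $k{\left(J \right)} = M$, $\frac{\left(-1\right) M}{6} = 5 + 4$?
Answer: $-42 - 3 \sqrt{2 + 2 i \sqrt{57}} \approx -50.806 - 7.7163 i$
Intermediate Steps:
$M = -54$ ($M = - 6 \left(5 + 4\right) = \left(-6\right) 9 = -54$)
$k{\left(J \right)} = -54$
$G{\left(w,V \right)} = 45 + 5 w$
$Z = -3$ ($Z = 12 - 15 = -3$)
$O{\left(h \right)} = \sqrt{42 + 5 h}$ ($O{\left(h \right)} = \sqrt{\left(45 + 5 h\right) - 3} = \sqrt{42 + 5 h}$)
$Z \sqrt{O{\left(k{\left(-1 \right)} \right)} + 2} - 42 = - 3 \sqrt{\sqrt{42 + 5 \left(-54\right)} + 2} - 42 = - 3 \sqrt{\sqrt{42 - 270} + 2} - 42 = - 3 \sqrt{\sqrt{-228} + 2} - 42 = - 3 \sqrt{2 i \sqrt{57} + 2} - 42 = - 3 \sqrt{2 + 2 i \sqrt{57}} - 42 = -42 - 3 \sqrt{2 + 2 i \sqrt{57}}$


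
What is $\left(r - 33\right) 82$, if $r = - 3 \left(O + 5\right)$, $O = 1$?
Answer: $-4182$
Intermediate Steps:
$r = -18$ ($r = - 3 \left(1 + 5\right) = \left(-3\right) 6 = -18$)
$\left(r - 33\right) 82 = \left(-18 - 33\right) 82 = \left(-51\right) 82 = -4182$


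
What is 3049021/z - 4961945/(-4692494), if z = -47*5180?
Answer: -6549738809337/571217294620 ≈ -11.466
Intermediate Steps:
z = -243460
3049021/z - 4961945/(-4692494) = 3049021/(-243460) - 4961945/(-4692494) = 3049021*(-1/243460) - 4961945*(-1/4692494) = -3049021/243460 + 4961945/4692494 = -6549738809337/571217294620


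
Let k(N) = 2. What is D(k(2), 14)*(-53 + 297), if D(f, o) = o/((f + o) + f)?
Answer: 1708/9 ≈ 189.78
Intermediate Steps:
D(f, o) = o/(o + 2*f)
D(k(2), 14)*(-53 + 297) = (14/(14 + 2*2))*(-53 + 297) = (14/(14 + 4))*244 = (14/18)*244 = (14*(1/18))*244 = (7/9)*244 = 1708/9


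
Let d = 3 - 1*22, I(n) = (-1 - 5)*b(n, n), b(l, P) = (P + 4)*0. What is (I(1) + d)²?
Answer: 361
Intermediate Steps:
b(l, P) = 0 (b(l, P) = (4 + P)*0 = 0)
I(n) = 0 (I(n) = (-1 - 5)*0 = -6*0 = 0)
d = -19 (d = 3 - 22 = -19)
(I(1) + d)² = (0 - 19)² = (-19)² = 361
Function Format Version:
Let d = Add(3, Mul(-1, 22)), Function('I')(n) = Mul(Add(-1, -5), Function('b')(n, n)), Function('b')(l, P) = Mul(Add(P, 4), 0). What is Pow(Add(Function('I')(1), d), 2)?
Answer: 361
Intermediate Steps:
Function('b')(l, P) = 0 (Function('b')(l, P) = Mul(Add(4, P), 0) = 0)
Function('I')(n) = 0 (Function('I')(n) = Mul(Add(-1, -5), 0) = Mul(-6, 0) = 0)
d = -19 (d = Add(3, -22) = -19)
Pow(Add(Function('I')(1), d), 2) = Pow(Add(0, -19), 2) = Pow(-19, 2) = 361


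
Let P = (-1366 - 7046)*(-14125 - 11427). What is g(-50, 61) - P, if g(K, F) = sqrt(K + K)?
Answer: -214943424 + 10*I ≈ -2.1494e+8 + 10.0*I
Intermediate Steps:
g(K, F) = sqrt(2)*sqrt(K) (g(K, F) = sqrt(2*K) = sqrt(2)*sqrt(K))
P = 214943424 (P = -8412*(-25552) = 214943424)
g(-50, 61) - P = sqrt(2)*sqrt(-50) - 1*214943424 = sqrt(2)*(5*I*sqrt(2)) - 214943424 = 10*I - 214943424 = -214943424 + 10*I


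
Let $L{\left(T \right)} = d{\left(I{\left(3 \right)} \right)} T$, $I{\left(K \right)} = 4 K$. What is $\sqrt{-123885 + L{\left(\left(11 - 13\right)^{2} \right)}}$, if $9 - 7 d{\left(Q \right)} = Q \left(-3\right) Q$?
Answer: $3 i \sqrt{13737} \approx 351.61 i$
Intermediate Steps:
$d{\left(Q \right)} = \frac{9}{7} + \frac{3 Q^{2}}{7}$ ($d{\left(Q \right)} = \frac{9}{7} - \frac{Q \left(-3\right) Q}{7} = \frac{9}{7} - \frac{- 3 Q Q}{7} = \frac{9}{7} - \frac{\left(-3\right) Q^{2}}{7} = \frac{9}{7} + \frac{3 Q^{2}}{7}$)
$L{\left(T \right)} = 63 T$ ($L{\left(T \right)} = \left(\frac{9}{7} + \frac{3 \left(4 \cdot 3\right)^{2}}{7}\right) T = \left(\frac{9}{7} + \frac{3 \cdot 12^{2}}{7}\right) T = \left(\frac{9}{7} + \frac{3}{7} \cdot 144\right) T = \left(\frac{9}{7} + \frac{432}{7}\right) T = 63 T$)
$\sqrt{-123885 + L{\left(\left(11 - 13\right)^{2} \right)}} = \sqrt{-123885 + 63 \left(11 - 13\right)^{2}} = \sqrt{-123885 + 63 \left(-2\right)^{2}} = \sqrt{-123885 + 63 \cdot 4} = \sqrt{-123885 + 252} = \sqrt{-123633} = 3 i \sqrt{13737}$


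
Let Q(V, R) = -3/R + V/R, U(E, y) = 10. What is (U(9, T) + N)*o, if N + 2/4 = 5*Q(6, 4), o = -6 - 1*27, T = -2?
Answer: -1749/4 ≈ -437.25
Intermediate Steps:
o = -33 (o = -6 - 27 = -33)
N = 13/4 (N = -1/2 + 5*((-3 + 6)/4) = -1/2 + 5*((1/4)*3) = -1/2 + 5*(3/4) = -1/2 + 15/4 = 13/4 ≈ 3.2500)
(U(9, T) + N)*o = (10 + 13/4)*(-33) = (53/4)*(-33) = -1749/4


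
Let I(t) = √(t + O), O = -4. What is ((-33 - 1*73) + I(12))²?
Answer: 11244 - 424*√2 ≈ 10644.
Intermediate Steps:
I(t) = √(-4 + t) (I(t) = √(t - 4) = √(-4 + t))
((-33 - 1*73) + I(12))² = ((-33 - 1*73) + √(-4 + 12))² = ((-33 - 73) + √8)² = (-106 + 2*√2)²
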